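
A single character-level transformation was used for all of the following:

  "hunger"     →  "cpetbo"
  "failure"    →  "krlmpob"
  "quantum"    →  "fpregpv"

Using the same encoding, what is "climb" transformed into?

h(7)→c(2) and u(20)→p(15) fit y≡9x+17 (mod 26); the inverse of 9 mod 26 is 3. This is an affine cipher: with a=0,…,z=25, each position x becomes (9x+17) mod 26.
For climb: c(2)→9·2+17≡9=j; l(11)→9·11+17≡12=m; i(8)→9·8+17≡11=l; m(12)→9·12+17≡21=v; b(1)→9·1+17≡0=a (all mod 26).

jmlva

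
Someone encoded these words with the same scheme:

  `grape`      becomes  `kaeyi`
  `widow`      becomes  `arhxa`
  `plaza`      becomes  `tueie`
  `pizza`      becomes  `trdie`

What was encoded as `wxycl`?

A repeating key of period 2 is used — shifts +4, +9 over and over.
Decoding wxycl: w−4=s, x−9=o, y−4=u, c−9=t, l−4=h.

south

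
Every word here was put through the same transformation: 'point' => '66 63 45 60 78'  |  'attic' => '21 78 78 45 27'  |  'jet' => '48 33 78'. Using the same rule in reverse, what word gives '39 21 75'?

gas

p(#16)→66 and o(#15)→63: differences scale by 3, so n = 3·pos + 18. With a=1..z=26, the number is 3·pos + 18.
Undoing it on 39 21 75: 39→(39−18)÷3=7=g, 21→(21−18)÷3=1=a, 75→(75−18)÷3=19=s.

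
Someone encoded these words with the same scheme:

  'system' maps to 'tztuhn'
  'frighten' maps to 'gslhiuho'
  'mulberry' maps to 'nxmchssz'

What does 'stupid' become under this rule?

tuxqle

The rule splits by letter class: vowels +3, consonants +1.
Applying it to stupid: s(cons)+1=t, t(cons)+1=u, u(vowel)+3=x, p(cons)+1=q, i(vowel)+3=l, d(cons)+1=e.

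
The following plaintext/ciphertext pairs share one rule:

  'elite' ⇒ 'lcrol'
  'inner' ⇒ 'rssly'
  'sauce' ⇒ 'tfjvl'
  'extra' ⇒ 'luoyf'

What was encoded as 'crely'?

This is an affine cipher: with a=0,…,z=25, each position x becomes (21x+5) mod 26.
Decoding crely: c(2)→5·(2−5)≡11=l; r(17)→5·(17−5)≡8=i; e(4)→5·(4−5)≡21=v; l(11)→5·(11−5)≡4=e; y(24)→5·(24−5)≡17=r (all mod 26).

liver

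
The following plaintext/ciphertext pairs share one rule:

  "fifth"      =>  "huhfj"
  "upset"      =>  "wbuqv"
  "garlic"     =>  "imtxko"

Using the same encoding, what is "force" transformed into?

The shifts repeat in a cycle of length 2: positions 0,1,… shift by +2, +12, then the pattern repeats.
On force: f+2=h, o+12=a, r+2=t, c+12=o, e+2=g.

hatog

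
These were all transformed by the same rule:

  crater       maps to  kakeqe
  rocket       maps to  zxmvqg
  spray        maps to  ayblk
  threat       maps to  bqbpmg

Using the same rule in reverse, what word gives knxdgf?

census

In crater: c→k is +8, r→a is +9, a→k is +10, t→e is +11 — the shift increases by 1 each position. Letter i (0-indexed) is shifted by i+8, so successive shifts are 8, 9, 10, ….
Decoding knxdgf: k−8=c, n−9=e, x−10=n, d−11=s, g−12=u, f−13=s.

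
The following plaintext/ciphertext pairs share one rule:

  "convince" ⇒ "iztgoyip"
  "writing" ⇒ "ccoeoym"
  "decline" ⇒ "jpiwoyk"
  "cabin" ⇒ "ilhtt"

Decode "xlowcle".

railway

Shifts by position in convince: pos 0: c→i (+6), pos 1: o→z (+11), pos 2: n→t (+6), pos 3: v→g (+11) — repeating every 2. It's a Vigenère-style cipher with numeric key [6,11]: position i shifts by key[i mod 2].
Reversing it on xlowcle: x−6=r, l−11=a, o−6=i, w−11=l, c−6=w, l−11=a, e−6=y.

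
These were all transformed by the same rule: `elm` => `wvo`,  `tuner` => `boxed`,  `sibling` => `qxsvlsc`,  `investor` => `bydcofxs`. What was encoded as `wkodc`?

steam

The output letters match the input read backwards, each shifted +10: elm reversed is mle. The word is reversed, then every letter is shifted forward by 10.
Undoing it on wkodc: shift back: w−10=m, k−10=a, o−10=e, d−10=t, c−10=s → maets; then reverse → steam.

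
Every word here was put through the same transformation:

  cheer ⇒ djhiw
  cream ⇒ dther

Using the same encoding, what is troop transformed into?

utrsu

The shift increases by 1 at each position, starting from +1: 1, 2, 3, ….
Applying it to troop: t+1=u, r+2=t, o+3=r, o+4=s, p+5=u.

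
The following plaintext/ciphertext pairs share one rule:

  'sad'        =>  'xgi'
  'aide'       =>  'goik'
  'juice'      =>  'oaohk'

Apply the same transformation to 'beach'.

The shift depends on letter class: consonant s→x is +5, but vowel a→g is +6. Vowels shift forward by 6 and consonants shift forward by 5.
For beach: b(cons)+5=g, e(vowel)+6=k, a(vowel)+6=g, c(cons)+5=h, h(cons)+5=m.

gkghm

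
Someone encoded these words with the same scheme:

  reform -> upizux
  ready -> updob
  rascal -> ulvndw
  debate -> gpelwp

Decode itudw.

first

Shifts by position in reform: pos 0: r→u (+3), pos 1: e→p (+11), pos 2: f→i (+3), pos 3: o→z (+11) — repeating every 2. The shifts repeat in a cycle of length 2: positions 0,1,… shift by +3, +11, then the pattern repeats.
Undoing it on itudw: i−3=f, t−11=i, u−3=r, d−11=s, w−3=t.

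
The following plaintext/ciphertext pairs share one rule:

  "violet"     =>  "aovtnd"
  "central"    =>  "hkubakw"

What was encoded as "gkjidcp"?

The shift increases by 1 at each position, starting from +5: 5, 6, 7, ….
Decoding gkjidcp: g−5=b, k−6=e, j−7=c, i−8=a, d−9=u, c−10=s, p−11=e.

because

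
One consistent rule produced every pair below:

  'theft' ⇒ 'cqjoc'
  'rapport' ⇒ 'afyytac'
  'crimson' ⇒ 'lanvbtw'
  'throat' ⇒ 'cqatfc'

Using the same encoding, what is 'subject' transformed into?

Vowels shift forward by 5 and consonants shift forward by 9.
On subject: s(cons)+9=b, u(vowel)+5=z, b(cons)+9=k, j(cons)+9=s, e(vowel)+5=j, c(cons)+9=l, t(cons)+9=c.

bzksjlc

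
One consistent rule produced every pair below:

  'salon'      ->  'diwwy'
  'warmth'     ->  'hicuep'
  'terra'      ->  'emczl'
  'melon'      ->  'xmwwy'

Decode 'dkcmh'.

A repeating key of period 2 is used — shifts +11, +8 over and over.
Undoing it on dkcmh: d−11=s, k−8=c, c−11=r, m−8=e, h−11=w.

screw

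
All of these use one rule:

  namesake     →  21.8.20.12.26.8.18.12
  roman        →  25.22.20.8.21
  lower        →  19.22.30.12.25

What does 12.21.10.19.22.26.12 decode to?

enclose

n is letter #14 and maps to 21: an offset of 7. Letters become their 1-based position plus 7 (so a→8, b→9, …).
Decoding 12.21.10.19.22.26.12: 12→(12−7)÷1=5=e, 21→(21−7)÷1=14=n, 10→(10−7)÷1=3=c, 19→(19−7)÷1=12=l, 22→(22−7)÷1=15=o, 26→(26−7)÷1=19=s, 12→(12−7)÷1=5=e.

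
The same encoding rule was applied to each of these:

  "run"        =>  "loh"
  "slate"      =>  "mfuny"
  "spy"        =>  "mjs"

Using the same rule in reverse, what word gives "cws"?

Compare letters: r→l is +20, u→o is +20, n→h is +20 — a constant shift. It's a constant shift of +20 (ROT20).
Decoding cws: c−20=i, w−20=c, s−20=y.

icy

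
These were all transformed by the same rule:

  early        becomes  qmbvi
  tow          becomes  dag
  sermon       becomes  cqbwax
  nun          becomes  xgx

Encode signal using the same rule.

cuqxmv

The shift depends on letter class: consonant r→b is +10, but vowel e→q is +12. Two shifts are in play — +12 for a/e/i/o/u, +10 for every other letter.
On signal: s(cons)+10=c, i(vowel)+12=u, g(cons)+10=q, n(cons)+10=x, a(vowel)+12=m, l(cons)+10=v.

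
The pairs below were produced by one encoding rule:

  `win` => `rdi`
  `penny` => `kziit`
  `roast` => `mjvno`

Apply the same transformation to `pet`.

It's a constant shift of +21 (ROT21).
For pet: p+21=k, e+21=z, t+21=o.

kzo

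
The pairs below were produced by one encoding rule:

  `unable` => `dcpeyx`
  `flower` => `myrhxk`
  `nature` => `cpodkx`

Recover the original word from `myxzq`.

u(20)→d(3) and n(13)→c(2) fit y≡15x+15 (mod 26); the inverse of 15 mod 26 is 7. This is an affine cipher: with a=0,…,z=25, each position x becomes (15x+15) mod 26.
Decoding myxzq: m(12)→7·(12−15)≡5=f; y(24)→7·(24−15)≡11=l; x(23)→7·(23−15)≡4=e; z(25)→7·(25−15)≡18=s; q(16)→7·(16−15)≡7=h (all mod 26).

flesh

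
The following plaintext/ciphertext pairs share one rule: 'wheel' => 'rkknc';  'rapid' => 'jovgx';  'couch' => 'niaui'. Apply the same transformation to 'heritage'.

The output letters match the input read backwards, each shifted +6: wheel reversed is leehw. The word is reversed, then every letter is shifted forward by 6.
For heritage: reverse → egatireh; then shift: e+6=k, g+6=m, a+6=g, t+6=z, i+6=o, r+6=x, e+6=k, h+6=n.

kmgzoxkn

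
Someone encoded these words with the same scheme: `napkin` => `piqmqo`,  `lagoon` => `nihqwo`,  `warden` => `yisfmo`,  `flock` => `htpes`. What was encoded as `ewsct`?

Shifts by position in napkin: pos 0: n→p (+2), pos 1: a→i (+8), pos 2: p→q (+1), pos 3: k→m (+2), pos 4: i→q (+8), pos 5: n→o (+1) — repeating every 3. The shifts repeat in a cycle of length 3: positions 0,1,… shift by +2, +8, +1, then the pattern repeats.
Decoding ewsct: e−2=c, w−8=o, s−1=r, c−2=a, t−8=l.

coral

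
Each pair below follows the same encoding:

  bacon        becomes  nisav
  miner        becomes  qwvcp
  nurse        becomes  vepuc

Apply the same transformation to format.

hapqiz

This is an affine cipher: with a=0,…,z=25, each position x becomes (5x+8) mod 26.
Applying it to format: f(5)→5·5+8≡7=h; o(14)→5·14+8≡0=a; r(17)→5·17+8≡15=p; m(12)→5·12+8≡16=q; a(0)→5·0+8≡8=i; t(19)→5·19+8≡25=z (all mod 26).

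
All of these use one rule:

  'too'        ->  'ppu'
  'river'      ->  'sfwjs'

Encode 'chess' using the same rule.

The output letters match the input read backwards, each shifted +1: too reversed is oot. Two steps: reverse the string, then apply a Caesar shift of +1.
For chess: reverse → ssehc; then shift: s+1=t, s+1=t, e+1=f, h+1=i, c+1=d.

ttfid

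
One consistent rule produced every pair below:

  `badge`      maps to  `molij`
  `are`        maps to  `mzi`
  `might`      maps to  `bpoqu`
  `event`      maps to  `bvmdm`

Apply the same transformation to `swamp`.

xuiea

The output letters match the input read backwards, each shifted +8: badge reversed is egdab. Two steps: reverse the string, then apply a Caesar shift of +8.
For swamp: reverse → pmaws; then shift: p+8=x, m+8=u, a+8=i, w+8=e, s+8=a.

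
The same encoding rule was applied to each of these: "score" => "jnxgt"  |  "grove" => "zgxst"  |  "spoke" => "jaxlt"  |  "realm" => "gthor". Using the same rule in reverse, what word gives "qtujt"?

dense

This is an affine cipher: with a=0,…,z=25, each position x becomes (3x+7) mod 26.
Undoing it on qtujt: q(16)→9·(16−7)≡3=d; t(19)→9·(19−7)≡4=e; u(20)→9·(20−7)≡13=n; j(9)→9·(9−7)≡18=s; t(19)→9·(19−7)≡4=e (all mod 26).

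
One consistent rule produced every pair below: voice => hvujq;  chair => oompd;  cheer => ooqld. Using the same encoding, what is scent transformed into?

ejquf

It's a Vigenère-style cipher with numeric key [12,7]: position i shifts by key[i mod 2].
On scent: s+12=e, c+7=j, e+12=q, n+7=u, t+12=f.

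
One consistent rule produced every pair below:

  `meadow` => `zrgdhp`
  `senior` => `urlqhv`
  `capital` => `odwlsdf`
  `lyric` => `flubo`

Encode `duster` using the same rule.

uhwvxg

The word is reversed, then every letter is shifted forward by 3.
On duster: reverse → retsud; then shift: r+3=u, e+3=h, t+3=w, s+3=v, u+3=x, d+3=g.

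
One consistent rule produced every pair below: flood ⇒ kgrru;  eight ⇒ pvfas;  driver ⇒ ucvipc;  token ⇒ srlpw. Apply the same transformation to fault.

f(5)→k(10) and l(11)→g(6) fit y≡21x+9 (mod 26); the inverse of 21 mod 26 is 5. This is an affine cipher: with a=0,…,z=25, each position x becomes (21x+9) mod 26.
On fault: f(5)→21·5+9≡10=k; a(0)→21·0+9≡9=j; u(20)→21·20+9≡13=n; l(11)→21·11+9≡6=g; t(19)→21·19+9≡18=s (all mod 26).

kjngs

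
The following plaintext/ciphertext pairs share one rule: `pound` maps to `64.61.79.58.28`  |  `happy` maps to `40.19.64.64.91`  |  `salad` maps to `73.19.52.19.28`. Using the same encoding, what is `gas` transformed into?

37.19.73

Each letter becomes 3×(its alphabet position, a=1..z=26) + 16.
On gas: g=7→37, a=1→19, s=19→73.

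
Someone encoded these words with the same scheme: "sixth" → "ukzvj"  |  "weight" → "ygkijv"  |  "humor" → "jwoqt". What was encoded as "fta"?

dry

Compare letters: s→u is +2, i→k is +2, x→z is +2 — a constant shift. Every letter moves 2 places later in the alphabet, wrapping around z→a.
Decoding fta: f−2=d, t−2=r, a−2=y.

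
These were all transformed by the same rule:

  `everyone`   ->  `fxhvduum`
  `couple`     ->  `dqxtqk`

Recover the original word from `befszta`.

The shift increases by 1 at each position, starting from +1: 1, 2, 3, ….
Decoding befszta: b−1=a, e−2=c, f−3=c, s−4=o, z−5=u, t−6=n, a−7=t.

account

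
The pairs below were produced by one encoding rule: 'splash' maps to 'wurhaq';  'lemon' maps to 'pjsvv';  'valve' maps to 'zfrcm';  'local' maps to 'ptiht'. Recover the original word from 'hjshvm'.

demand

Each letter shifts forward by (position + 4), i.e. 4, 5, 6, … — the shift grows by one for each successive letter.
Decoding hjshvm: h−4=d, j−5=e, s−6=m, h−7=a, v−8=n, m−9=d.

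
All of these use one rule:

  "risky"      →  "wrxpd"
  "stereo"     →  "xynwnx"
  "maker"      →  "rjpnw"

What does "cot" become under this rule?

hxy

The shift depends on letter class: consonant r→w is +5, but vowel i→r is +9. Two shifts are in play — +9 for a/e/i/o/u, +5 for every other letter.
For cot: c(cons)+5=h, o(vowel)+9=x, t(cons)+5=y.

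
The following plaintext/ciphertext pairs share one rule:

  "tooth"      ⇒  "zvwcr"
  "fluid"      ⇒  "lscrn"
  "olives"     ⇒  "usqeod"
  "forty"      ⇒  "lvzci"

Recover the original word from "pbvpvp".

jungle

Each letter shifts forward by (position + 6), i.e. 6, 7, 8, … — the shift grows by one for each successive letter.
Reversing it on pbvpvp: p−6=j, b−7=u, v−8=n, p−9=g, v−10=l, p−11=e.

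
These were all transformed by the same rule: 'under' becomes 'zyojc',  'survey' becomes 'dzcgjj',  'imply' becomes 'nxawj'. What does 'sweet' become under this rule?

dhjje

The shift depends on letter class: consonant n→y is +11, but vowel u→z is +5. The rule splits by letter class: vowels +5, consonants +11.
Applying it to sweet: s(cons)+11=d, w(cons)+11=h, e(vowel)+5=j, e(vowel)+5=j, t(cons)+11=e.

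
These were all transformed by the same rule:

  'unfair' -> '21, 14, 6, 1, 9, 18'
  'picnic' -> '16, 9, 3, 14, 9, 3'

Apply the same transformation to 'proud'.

Each letter is replaced by its alphabet position (a=1, b=2, …, z=26).
On proud: p=16→16, r=18→18, o=15→15, u=21→21, d=4→4.

16, 18, 15, 21, 4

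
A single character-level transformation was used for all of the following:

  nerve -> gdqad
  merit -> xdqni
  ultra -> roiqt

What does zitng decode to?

stain

n(13)→g(6) and e(4)→d(3) fit y≡9x+19 (mod 26); the inverse of 9 mod 26 is 3. This is an affine cipher: with a=0,…,z=25, each position x becomes (9x+19) mod 26.
Decoding zitng: z(25)→3·(25−19)≡18=s; i(8)→3·(8−19)≡19=t; t(19)→3·(19−19)≡0=a; n(13)→3·(13−19)≡8=i; g(6)→3·(6−19)≡13=n (all mod 26).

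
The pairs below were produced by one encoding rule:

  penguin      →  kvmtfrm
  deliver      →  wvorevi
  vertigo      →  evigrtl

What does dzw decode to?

wad

Each pair mirrors across the alphabet (p↔k, e↔v, n↔m): positions sum to 25. Each letter is replaced by its mirror in the alphabet: a↔z, b↔y, c↔x, and so on (the Atbash cipher).
Decoding dzw: d↔w, z↔a, w↔d.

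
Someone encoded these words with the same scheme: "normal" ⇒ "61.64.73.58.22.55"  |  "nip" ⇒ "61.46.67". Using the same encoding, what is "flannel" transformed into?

Each letter becomes 3×(its alphabet position, a=1..z=26) + 19.
Applying it to flannel: f=6→37, l=12→55, a=1→22, n=14→61, n=14→61, e=5→34, l=12→55.

37.55.22.61.61.34.55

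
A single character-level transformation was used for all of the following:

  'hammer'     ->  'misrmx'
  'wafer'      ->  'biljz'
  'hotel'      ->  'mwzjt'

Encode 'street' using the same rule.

Shifts by position in hammer: pos 0: h→m (+5), pos 1: a→i (+8), pos 2: m→s (+6), pos 3: m→r (+5), pos 4: e→m (+8), pos 5: r→x (+6) — repeating every 3. A repeating key of period 3 is used — shifts +5, +8, +6 over and over.
On street: s+5=x, t+8=b, r+6=x, e+5=j, e+8=m, t+6=z.

xbxjmz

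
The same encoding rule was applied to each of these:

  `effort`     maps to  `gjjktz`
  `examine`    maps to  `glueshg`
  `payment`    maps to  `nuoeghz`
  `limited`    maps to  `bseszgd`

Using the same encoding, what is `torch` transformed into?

e(4)→g(6) and f(5)→j(9) fit y≡3x+20 (mod 26); the inverse of 3 mod 26 is 9. Treating letters as 0–25, the rule is x ↦ 3x + 20 (mod 26).
For torch: t(19)→3·19+20≡25=z; o(14)→3·14+20≡10=k; r(17)→3·17+20≡19=t; c(2)→3·2+20≡0=a; h(7)→3·7+20≡15=p (all mod 26).

zktap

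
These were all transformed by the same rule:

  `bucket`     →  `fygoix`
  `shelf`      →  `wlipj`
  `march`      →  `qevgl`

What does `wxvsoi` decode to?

Compare letters: b→f is +4, u→y is +4, c→g is +4 — a constant shift. It's a constant shift of +4 (ROT4).
Reversing it on wxvsoi: w−4=s, x−4=t, v−4=r, s−4=o, o−4=k, i−4=e.

stroke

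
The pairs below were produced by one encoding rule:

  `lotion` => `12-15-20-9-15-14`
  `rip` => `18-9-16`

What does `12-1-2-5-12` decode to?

l is letter #12 and maps to 12: an offset of 0. Letters become their 1-indexed alphabet positions: a=1 … z=26.
Undoing it on 12-1-2-5-12: 12=l, 1=a, 2=b, 5=e, 12=l.

label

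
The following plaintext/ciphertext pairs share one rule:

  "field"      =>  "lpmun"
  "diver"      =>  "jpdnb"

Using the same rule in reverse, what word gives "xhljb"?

radar

In field: f→l is +6, i→p is +7, e→m is +8, l→u is +9 — the shift increases by 1 each position. Letter i (0-indexed) is shifted by i+6, so successive shifts are 6, 7, 8, ….
Decoding xhljb: x−6=r, h−7=a, l−8=d, j−9=a, b−10=r.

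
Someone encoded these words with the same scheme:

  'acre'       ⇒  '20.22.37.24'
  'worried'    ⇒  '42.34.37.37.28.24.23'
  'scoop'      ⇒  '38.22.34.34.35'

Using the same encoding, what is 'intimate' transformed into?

a is letter #1 and maps to 20: an offset of 19. Letters become their 1-based position plus 19 (so a→20, b→21, …).
Applying it to intimate: i=9→28, n=14→33, t=20→39, i=9→28, m=13→32, a=1→20, t=20→39, e=5→24.

28.33.39.28.32.20.39.24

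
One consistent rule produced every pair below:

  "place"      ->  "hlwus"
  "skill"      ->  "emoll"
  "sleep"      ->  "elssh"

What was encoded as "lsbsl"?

level

p(15)→h(7) and l(11)→l(11) fit y≡25x+22 (mod 26); the inverse of 25 mod 26 is 25. Each letter's alphabet position (a=0..z=25) is mapped through 25·x+22 mod 26 — an affine cipher.
Decoding lsbsl: l(11)→25·(11−22)≡11=l; s(18)→25·(18−22)≡4=e; b(1)→25·(1−22)≡21=v; s(18)→25·(18−22)≡4=e; l(11)→25·(11−22)≡11=l (all mod 26).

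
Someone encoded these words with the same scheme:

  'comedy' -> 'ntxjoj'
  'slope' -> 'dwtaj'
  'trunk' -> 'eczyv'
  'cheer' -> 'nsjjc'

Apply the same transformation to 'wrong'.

hctyr

The shift depends on letter class: consonant c→n is +11, but vowel o→t is +5. The rule splits by letter class: vowels +5, consonants +11.
Applying it to wrong: w(cons)+11=h, r(cons)+11=c, o(vowel)+5=t, n(cons)+11=y, g(cons)+11=r.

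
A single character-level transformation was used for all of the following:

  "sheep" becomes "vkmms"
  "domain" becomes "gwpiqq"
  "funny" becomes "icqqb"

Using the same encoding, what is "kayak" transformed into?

nibin

Vowels shift forward by 8 and consonants shift forward by 3.
On kayak: k(cons)+3=n, a(vowel)+8=i, y(cons)+3=b, a(vowel)+8=i, k(cons)+3=n.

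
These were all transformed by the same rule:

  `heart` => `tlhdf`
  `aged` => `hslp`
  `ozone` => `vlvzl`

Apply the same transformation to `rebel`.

Vowels shift forward by 7 and consonants shift forward by 12.
On rebel: r(cons)+12=d, e(vowel)+7=l, b(cons)+12=n, e(vowel)+7=l, l(cons)+12=x.

dlnlx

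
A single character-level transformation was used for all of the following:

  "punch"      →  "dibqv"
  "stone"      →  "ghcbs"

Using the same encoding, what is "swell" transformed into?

Compare letters: p→d is +14, u→i is +14, n→b is +14 — a constant shift. This is a Caesar cipher with shift 14.
For swell: s+14=g, w+14=k, e+14=s, l+14=z, l+14=z.

gkszz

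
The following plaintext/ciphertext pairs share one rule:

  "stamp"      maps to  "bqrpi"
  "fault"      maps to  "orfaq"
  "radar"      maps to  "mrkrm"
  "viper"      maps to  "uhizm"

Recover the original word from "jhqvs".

s(18)→b(1) and t(19)→q(16) fit y≡15x+17 (mod 26); the inverse of 15 mod 26 is 7. This is an affine cipher: with a=0,…,z=25, each position x becomes (15x+17) mod 26.
Decoding jhqvs: j(9)→7·(9−17)≡22=w; h(7)→7·(7−17)≡8=i; q(16)→7·(16−17)≡19=t; v(21)→7·(21−17)≡2=c; s(18)→7·(18−17)≡7=h (all mod 26).

witch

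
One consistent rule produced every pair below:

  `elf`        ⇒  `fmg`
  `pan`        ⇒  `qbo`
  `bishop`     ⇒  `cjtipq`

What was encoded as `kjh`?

Compare letters: e→f is +1, l→m is +1, f→g is +1 — a constant shift. It's a constant shift of +1 (ROT1).
Reversing it on kjh: k−1=j, j−1=i, h−1=g.

jig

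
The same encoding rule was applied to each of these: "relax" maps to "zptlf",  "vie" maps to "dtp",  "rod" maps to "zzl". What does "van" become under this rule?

The shift depends on letter class: consonant r→z is +8, but vowel e→p is +11. Vowels shift forward by 11 and consonants shift forward by 8.
Applying it to van: v(cons)+8=d, a(vowel)+11=l, n(cons)+8=v.

dlv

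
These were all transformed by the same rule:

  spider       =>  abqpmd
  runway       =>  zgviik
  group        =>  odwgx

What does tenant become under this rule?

bqvmvf

The shifts repeat in a cycle of length 2: positions 0,1,… shift by +8, +12, then the pattern repeats.
On tenant: t+8=b, e+12=q, n+8=v, a+12=m, n+8=v, t+12=f.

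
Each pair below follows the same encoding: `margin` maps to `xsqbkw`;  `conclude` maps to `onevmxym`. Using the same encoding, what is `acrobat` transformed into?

dklybmk

The output letters match the input read backwards, each shifted +10: margin reversed is nigram. The word is reversed, then every letter is shifted forward by 10.
For acrobat: reverse → taborca; then shift: t+10=d, a+10=k, b+10=l, o+10=y, r+10=b, c+10=m, a+10=k.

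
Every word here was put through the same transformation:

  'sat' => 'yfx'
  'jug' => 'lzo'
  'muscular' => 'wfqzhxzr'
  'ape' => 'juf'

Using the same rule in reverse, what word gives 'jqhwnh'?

The output letters match the input read backwards, each shifted +5: sat reversed is tas. Read the word backwards and shift each letter +5.
Decoding jqhwnh: shift back: j−5=e, q−5=l, h−5=c, w−5=r, n−5=i, h−5=c → elcric; then reverse → circle.

circle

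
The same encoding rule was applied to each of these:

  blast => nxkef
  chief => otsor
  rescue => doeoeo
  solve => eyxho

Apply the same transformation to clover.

Two shifts are in play — +10 for a/e/i/o/u, +12 for every other letter.
For clover: c(cons)+12=o, l(cons)+12=x, o(vowel)+10=y, v(cons)+12=h, e(vowel)+10=o, r(cons)+12=d.

oxyhod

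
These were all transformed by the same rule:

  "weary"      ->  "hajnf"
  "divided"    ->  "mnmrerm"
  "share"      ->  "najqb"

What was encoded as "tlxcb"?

stock

Two steps: reverse the string, then apply a Caesar shift of +9.
Decoding tlxcb: shift back: t−9=k, l−9=c, x−9=o, c−9=t, b−9=s → kcots; then reverse → stock.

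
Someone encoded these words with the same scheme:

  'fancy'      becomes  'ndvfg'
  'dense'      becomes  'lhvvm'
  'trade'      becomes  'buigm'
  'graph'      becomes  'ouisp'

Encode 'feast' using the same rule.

Shifts by position in fancy: pos 0: f→n (+8), pos 1: a→d (+3), pos 2: n→v (+8), pos 3: c→f (+3) — repeating every 2. A repeating key of period 2 is used — shifts +8, +3 over and over.
For feast: f+8=n, e+3=h, a+8=i, s+3=v, t+8=b.

nhivb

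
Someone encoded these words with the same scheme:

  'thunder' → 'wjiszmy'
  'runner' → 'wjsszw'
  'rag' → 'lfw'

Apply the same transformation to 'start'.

Two steps: reverse the string, then apply a Caesar shift of +5.
Applying it to start: reverse → trats; then shift: t+5=y, r+5=w, a+5=f, t+5=y, s+5=x.

ywfyx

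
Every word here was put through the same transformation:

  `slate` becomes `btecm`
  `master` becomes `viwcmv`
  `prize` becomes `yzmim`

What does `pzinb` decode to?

Shifts by position in slate: pos 0: s→b (+9), pos 1: l→t (+8), pos 2: a→e (+4), pos 3: t→c (+9), pos 4: e→m (+8) — repeating every 3. A repeating key of period 3 is used — shifts +9, +8, +4 over and over.
Reversing it on pzinb: p−9=g, z−8=r, i−4=e, n−9=e, b−8=t.

greet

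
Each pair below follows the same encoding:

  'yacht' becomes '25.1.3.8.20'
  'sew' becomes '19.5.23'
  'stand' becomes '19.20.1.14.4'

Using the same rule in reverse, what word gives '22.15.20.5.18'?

voter

y is letter #25 and maps to 25: an offset of 0. Letters become their 1-indexed alphabet positions: a=1 … z=26.
Undoing it on 22.15.20.5.18: 22=v, 15=o, 20=t, 5=e, 18=r.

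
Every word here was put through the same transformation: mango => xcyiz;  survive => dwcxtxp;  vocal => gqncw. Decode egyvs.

tenth

Shifts by position in mango: pos 0: m→x (+11), pos 1: a→c (+2), pos 2: n→y (+11), pos 3: g→i (+2) — repeating every 2. The shifts repeat in a cycle of length 2: positions 0,1,… shift by +11, +2, then the pattern repeats.
Decoding egyvs: e−11=t, g−2=e, y−11=n, v−2=t, s−11=h.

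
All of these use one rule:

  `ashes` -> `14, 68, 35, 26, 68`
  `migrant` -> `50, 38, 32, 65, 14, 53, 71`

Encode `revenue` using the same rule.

a(#1)→14 and s(#19)→68: differences scale by 3, so n = 3·pos + 11. With a=1..z=26, the number is 3·pos + 11.
On revenue: r=18→65, e=5→26, v=22→77, e=5→26, n=14→53, u=21→74, e=5→26.

65, 26, 77, 26, 53, 74, 26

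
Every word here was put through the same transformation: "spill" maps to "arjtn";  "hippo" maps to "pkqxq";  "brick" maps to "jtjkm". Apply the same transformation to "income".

qpdwof

Shifts by position in spill: pos 0: s→a (+8), pos 1: p→r (+2), pos 2: i→j (+1), pos 3: l→t (+8), pos 4: l→n (+2) — repeating every 3. The shifts repeat in a cycle of length 3: positions 0,1,… shift by +8, +2, +1, then the pattern repeats.
For income: i+8=q, n+2=p, c+1=d, o+8=w, m+2=o, e+1=f.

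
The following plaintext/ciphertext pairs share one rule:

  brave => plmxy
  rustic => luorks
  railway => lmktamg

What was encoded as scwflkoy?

Treating letters as 0–25, the rule is x ↦ 3x + 12 (mod 26).
Undoing it on scwflkoy: s(18)→9·(18−12)≡2=c; c(2)→9·(2−12)≡14=o; w(22)→9·(22−12)≡12=m; f(5)→9·(5−12)≡15=p; l(11)→9·(11−12)≡17=r; k(10)→9·(10−12)≡8=i; o(14)→9·(14−12)≡18=s; y(24)→9·(24−12)≡4=e (all mod 26).

comprise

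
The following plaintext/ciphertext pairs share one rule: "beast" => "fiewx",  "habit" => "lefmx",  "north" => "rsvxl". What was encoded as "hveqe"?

drama

Compare letters: b→f is +4, e→i is +4, a→e is +4 — a constant shift. This is a Caesar cipher with shift 4.
Decoding hveqe: h−4=d, v−4=r, e−4=a, q−4=m, e−4=a.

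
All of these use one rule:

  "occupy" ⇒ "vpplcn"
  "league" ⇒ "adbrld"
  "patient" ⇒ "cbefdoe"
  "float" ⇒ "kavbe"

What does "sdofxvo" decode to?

o(14)→v(21) and c(2)→p(15) fit y≡7x+1 (mod 26); the inverse of 7 mod 26 is 15. Treating letters as 0–25, the rule is x ↦ 7x + 1 (mod 26).
Reversing it on sdofxvo: s(18)→15·(18−1)≡21=v; d(3)→15·(3−1)≡4=e; o(14)→15·(14−1)≡13=n; f(5)→15·(5−1)≡8=i; x(23)→15·(23−1)≡18=s; v(21)→15·(21−1)≡14=o; o(14)→15·(14−1)≡13=n (all mod 26).

venison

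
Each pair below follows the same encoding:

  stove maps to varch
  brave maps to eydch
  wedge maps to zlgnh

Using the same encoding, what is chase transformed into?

fodzh

Shifts by position in stove: pos 0: s→v (+3), pos 1: t→a (+7), pos 2: o→r (+3), pos 3: v→c (+7) — repeating every 2. The shifts repeat in a cycle of length 2: positions 0,1,… shift by +3, +7, then the pattern repeats.
For chase: c+3=f, h+7=o, a+3=d, s+7=z, e+3=h.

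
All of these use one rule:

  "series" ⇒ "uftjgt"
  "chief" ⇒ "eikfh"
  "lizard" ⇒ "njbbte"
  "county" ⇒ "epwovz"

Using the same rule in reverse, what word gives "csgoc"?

arena

The shifts repeat in a cycle of length 2: positions 0,1,… shift by +2, +1, then the pattern repeats.
Decoding csgoc: c−2=a, s−1=r, g−2=e, o−1=n, c−2=a.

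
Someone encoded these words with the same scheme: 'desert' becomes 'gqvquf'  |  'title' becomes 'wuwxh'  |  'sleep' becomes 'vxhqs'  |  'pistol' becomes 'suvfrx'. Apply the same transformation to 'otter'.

Shifts by position in desert: pos 0: d→g (+3), pos 1: e→q (+12), pos 2: s→v (+3), pos 3: e→q (+12) — repeating every 2. It's a Vigenère-style cipher with numeric key [3,12]: position i shifts by key[i mod 2].
For otter: o+3=r, t+12=f, t+3=w, e+12=q, r+3=u.

rfwqu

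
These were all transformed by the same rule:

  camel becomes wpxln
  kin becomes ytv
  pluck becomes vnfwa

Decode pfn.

cue

The output letters match the input read backwards, each shifted +11: camel reversed is lemac. Read the word backwards and shift each letter +11.
Decoding pfn: shift back: p−11=e, f−11=u, n−11=c → euc; then reverse → cue.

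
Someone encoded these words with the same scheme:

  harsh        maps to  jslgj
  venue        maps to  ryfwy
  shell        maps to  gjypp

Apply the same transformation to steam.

gbysk

This is an affine cipher: with a=0,…,z=25, each position x becomes (21x+18) mod 26.
For steam: s(18)→21·18+18≡6=g; t(19)→21·19+18≡1=b; e(4)→21·4+18≡24=y; a(0)→21·0+18≡18=s; m(12)→21·12+18≡10=k (all mod 26).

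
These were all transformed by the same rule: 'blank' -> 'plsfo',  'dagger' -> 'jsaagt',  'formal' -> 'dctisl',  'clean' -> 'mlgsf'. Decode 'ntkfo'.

trunk

b(1)→p(15) and l(11)→l(11) fit y≡23x+18 (mod 26); the inverse of 23 mod 26 is 17. Treating letters as 0–25, the rule is x ↦ 23x + 18 (mod 26).
Undoing it on ntkfo: n(13)→17·(13−18)≡19=t; t(19)→17·(19−18)≡17=r; k(10)→17·(10−18)≡20=u; f(5)→17·(5−18)≡13=n; o(14)→17·(14−18)≡10=k (all mod 26).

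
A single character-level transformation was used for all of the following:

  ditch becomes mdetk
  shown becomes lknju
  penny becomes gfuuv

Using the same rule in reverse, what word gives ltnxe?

scout

d(3)→m(12) and i(8)→d(3) fit y≡19x+7 (mod 26); the inverse of 19 mod 26 is 11. Each letter's alphabet position (a=0..z=25) is mapped through 19·x+7 mod 26 — an affine cipher.
Undoing it on ltnxe: l(11)→11·(11−7)≡18=s; t(19)→11·(19−7)≡2=c; n(13)→11·(13−7)≡14=o; x(23)→11·(23−7)≡20=u; e(4)→11·(4−7)≡19=t (all mod 26).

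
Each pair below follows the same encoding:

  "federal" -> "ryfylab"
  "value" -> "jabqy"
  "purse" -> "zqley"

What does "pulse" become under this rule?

This is an affine cipher: with a=0,…,z=25, each position x becomes (19x+0) mod 26.
Applying it to pulse: p(15)→19·15+0≡25=z; u(20)→19·20+0≡16=q; l(11)→19·11+0≡1=b; s(18)→19·18+0≡4=e; e(4)→19·4+0≡24=y (all mod 26).

zqbey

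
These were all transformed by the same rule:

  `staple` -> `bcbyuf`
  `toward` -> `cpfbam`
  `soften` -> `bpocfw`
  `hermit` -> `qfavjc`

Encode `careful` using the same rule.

lbafovu

The shift depends on letter class: consonant s→b is +9, but vowel a→b is +1. The rule splits by letter class: vowels +1, consonants +9.
Applying it to careful: c(cons)+9=l, a(vowel)+1=b, r(cons)+9=a, e(vowel)+1=f, f(cons)+9=o, u(vowel)+1=v, l(cons)+9=u.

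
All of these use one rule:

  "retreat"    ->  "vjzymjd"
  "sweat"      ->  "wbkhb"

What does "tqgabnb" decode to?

platter

Letter i (0-indexed) is shifted by i+4, so successive shifts are 4, 5, 6, ….
Decoding tqgabnb: t−4=p, q−5=l, g−6=a, a−7=t, b−8=t, n−9=e, b−10=r.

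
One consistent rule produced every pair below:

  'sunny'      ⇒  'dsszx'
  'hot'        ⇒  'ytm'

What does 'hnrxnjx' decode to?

seismic

The output letters match the input read backwards, each shifted +5: sunny reversed is ynnus. The word is reversed, then every letter is shifted forward by 5.
Undoing it on hnrxnjx: shift back: h−5=c, n−5=i, r−5=m, x−5=s, n−5=i, j−5=e, x−5=s → cimsies; then reverse → seismic.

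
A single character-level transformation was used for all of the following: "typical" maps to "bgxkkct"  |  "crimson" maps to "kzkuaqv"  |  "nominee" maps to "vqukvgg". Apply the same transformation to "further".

The shift depends on letter class: consonant t→b is +8, but vowel i→k is +2. Vowels shift forward by 2 and consonants shift forward by 8.
Applying it to further: f(cons)+8=n, u(vowel)+2=w, r(cons)+8=z, t(cons)+8=b, h(cons)+8=p, e(vowel)+2=g, r(cons)+8=z.

nwzbpgz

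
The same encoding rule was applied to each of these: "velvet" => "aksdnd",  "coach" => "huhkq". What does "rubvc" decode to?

mount

Each letter shifts forward by (position + 5), i.e. 5, 6, 7, … — the shift grows by one for each successive letter.
Undoing it on rubvc: r−5=m, u−6=o, b−7=u, v−8=n, c−9=t.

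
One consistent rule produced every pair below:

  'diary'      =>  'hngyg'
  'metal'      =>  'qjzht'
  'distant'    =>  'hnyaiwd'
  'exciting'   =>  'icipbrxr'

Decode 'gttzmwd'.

consent

In diary: d→h is +4, i→n is +5, a→g is +6, r→y is +7 — the shift increases by 1 each position. The shift increases by 1 at each position, starting from +4: 4, 5, 6, ….
Reversing it on gttzmwd: g−4=c, t−5=o, t−6=n, z−7=s, m−8=e, w−9=n, d−10=t.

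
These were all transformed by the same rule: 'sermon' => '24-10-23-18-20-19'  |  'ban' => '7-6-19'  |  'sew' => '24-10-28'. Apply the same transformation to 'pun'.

21-26-19

s is letter #19 and maps to 24: an offset of 5. The number is (letter's place in the alphabet, a=1) + 5.
On pun: p=16→21, u=21→26, n=14→19.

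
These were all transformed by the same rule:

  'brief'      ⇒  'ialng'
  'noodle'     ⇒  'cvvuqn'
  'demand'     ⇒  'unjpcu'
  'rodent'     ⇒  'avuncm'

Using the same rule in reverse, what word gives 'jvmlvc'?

motion

b(1)→i(8) and r(17)→a(0) fit y≡19x+15 (mod 26); the inverse of 19 mod 26 is 11. Each letter's alphabet position (a=0..z=25) is mapped through 19·x+15 mod 26 — an affine cipher.
Undoing it on jvmlvc: j(9)→11·(9−15)≡12=m; v(21)→11·(21−15)≡14=o; m(12)→11·(12−15)≡19=t; l(11)→11·(11−15)≡8=i; v(21)→11·(21−15)≡14=o; c(2)→11·(2−15)≡13=n (all mod 26).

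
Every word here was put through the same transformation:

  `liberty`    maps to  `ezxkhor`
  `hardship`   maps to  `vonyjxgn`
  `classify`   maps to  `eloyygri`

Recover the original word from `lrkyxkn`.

The output letters match the input read backwards, each shifted +6: liberty reversed is ytrebil. Read the word backwards and shift each letter +6.
Decoding lrkyxkn: shift back: l−6=f, r−6=l, k−6=e, y−6=s, x−6=r, k−6=e, n−6=h → flesreh; then reverse → herself.

herself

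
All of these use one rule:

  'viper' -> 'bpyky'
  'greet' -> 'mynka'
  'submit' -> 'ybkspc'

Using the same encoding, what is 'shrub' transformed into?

yoaai

The shifts repeat in a cycle of length 3: positions 0,1,… shift by +6, +7, +9, then the pattern repeats.
On shrub: s+6=y, h+7=o, r+9=a, u+6=a, b+7=i.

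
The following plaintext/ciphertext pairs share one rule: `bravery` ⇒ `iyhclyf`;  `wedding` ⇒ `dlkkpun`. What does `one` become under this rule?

vul

Compare letters: b→i is +7, r→y is +7, a→h is +7 — a constant shift. Each letter is shifted forward by 7 in the alphabet (a Caesar shift of +7).
Applying it to one: o+7=v, n+7=u, e+7=l.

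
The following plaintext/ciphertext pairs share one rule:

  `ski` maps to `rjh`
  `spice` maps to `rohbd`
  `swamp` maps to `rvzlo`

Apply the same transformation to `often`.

nesdm

Compare letters: s→r is +25, k→j is +25, i→h is +25 — a constant shift. Each letter is shifted forward by 25 in the alphabet (a Caesar shift of +25).
On often: o+25=n, f+25=e, t+25=s, e+25=d, n+25=m.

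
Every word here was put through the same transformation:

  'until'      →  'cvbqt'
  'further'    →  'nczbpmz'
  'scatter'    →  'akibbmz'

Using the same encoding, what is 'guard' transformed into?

ocizl

Compare letters: u→c is +8, n→v is +8, t→b is +8 — a constant shift. It's a constant shift of +8 (ROT8).
For guard: g+8=o, u+8=c, a+8=i, r+8=z, d+8=l.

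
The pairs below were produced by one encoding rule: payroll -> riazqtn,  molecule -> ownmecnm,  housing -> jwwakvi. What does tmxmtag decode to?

reverse

A repeating key of period 2 is used — shifts +2, +8 over and over.
Undoing it on tmxmtag: t−2=r, m−8=e, x−2=v, m−8=e, t−2=r, a−8=s, g−2=e.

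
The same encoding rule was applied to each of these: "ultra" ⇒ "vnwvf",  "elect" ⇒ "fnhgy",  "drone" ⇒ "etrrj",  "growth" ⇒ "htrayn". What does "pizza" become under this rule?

In ultra: u→v is +1, l→n is +2, t→w is +3, r→v is +4 — the shift increases by 1 each position. Each letter shifts forward by (position + 1), i.e. 1, 2, 3, … — the shift grows by one for each successive letter.
For pizza: p+1=q, i+2=k, z+3=c, z+4=d, a+5=f.

qkcdf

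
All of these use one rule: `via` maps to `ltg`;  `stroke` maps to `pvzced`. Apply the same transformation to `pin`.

yta

The output letters match the input read backwards, each shifted +11: via reversed is aiv. Read the word backwards and shift each letter +11.
On pin: reverse → nip; then shift: n+11=y, i+11=t, p+11=a.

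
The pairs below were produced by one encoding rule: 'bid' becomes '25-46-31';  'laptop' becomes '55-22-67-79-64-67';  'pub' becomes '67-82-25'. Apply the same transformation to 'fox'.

b(#2)→25 and i(#9)→46: differences scale by 3, so n = 3·pos + 19. Each letter becomes 3×(its alphabet position, a=1..z=26) + 19.
Applying it to fox: f=6→37, o=15→64, x=24→91.

37-64-91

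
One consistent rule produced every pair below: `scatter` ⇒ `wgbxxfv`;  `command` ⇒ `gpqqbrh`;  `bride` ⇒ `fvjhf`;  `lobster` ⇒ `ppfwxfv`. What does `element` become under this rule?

fpfqfrx

The rule splits by letter class: vowels +1, consonants +4.
For element: e(vowel)+1=f, l(cons)+4=p, e(vowel)+1=f, m(cons)+4=q, e(vowel)+1=f, n(cons)+4=r, t(cons)+4=x.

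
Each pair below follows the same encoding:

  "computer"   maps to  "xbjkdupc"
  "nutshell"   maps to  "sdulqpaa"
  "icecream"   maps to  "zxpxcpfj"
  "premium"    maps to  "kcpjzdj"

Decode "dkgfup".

c(2)→x(23) and o(14)→b(1) fit y≡9x+5 (mod 26); the inverse of 9 mod 26 is 3. This is an affine cipher: with a=0,…,z=25, each position x becomes (9x+5) mod 26.
Undoing it on dkgfup: d(3)→3·(3−5)≡20=u; k(10)→3·(10−5)≡15=p; g(6)→3·(6−5)≡3=d; f(5)→3·(5−5)≡0=a; u(20)→3·(20−5)≡19=t; p(15)→3·(15−5)≡4=e (all mod 26).

update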